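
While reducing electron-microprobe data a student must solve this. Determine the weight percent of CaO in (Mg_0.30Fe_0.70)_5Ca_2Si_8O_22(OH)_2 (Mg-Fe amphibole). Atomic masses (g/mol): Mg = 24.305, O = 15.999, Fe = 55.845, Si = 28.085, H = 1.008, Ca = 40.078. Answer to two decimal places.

Molar mass of (Mg_0.30Fe_0.70)_5Ca_2Si_8O_22(OH)_2 = 1.50×24.305 + 3.50×55.845 + 2×40.078 + 8×28.085 + 24×15.999 + 2×1.008 = 922.743 g/mol.
Each formula unit contains 2 Ca, equivalent to 2/1 = 2.0000 mol CaO.
M(CaO) = 1×40.078 + 1×15.999 = 56.077 g/mol.
Mass of CaO per formula unit = 2.0000 × 56.077 = 112.154 g.
CaO wt% = 112.154 / 922.743 × 100 = 12.15%.

12.15 wt%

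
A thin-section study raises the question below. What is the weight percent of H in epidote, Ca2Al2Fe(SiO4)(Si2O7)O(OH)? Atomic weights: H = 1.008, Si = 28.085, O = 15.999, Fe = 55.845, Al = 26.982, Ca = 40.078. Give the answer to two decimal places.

Formula mass = 2*40.078 + 2*26.982 + 1*55.845 + 3*28.085 + 13*15.999 + 1*1.008 = 483.215 g/mol, of which 1.008 g is H.
So H makes up 1.008/483.215 = 0.0021 of the mass, i.e. 0.21%.

0.21 wt%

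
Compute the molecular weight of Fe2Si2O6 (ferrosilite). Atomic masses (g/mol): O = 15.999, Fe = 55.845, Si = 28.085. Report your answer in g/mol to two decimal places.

The formula mass is the sum 2×55.845 + 2×28.085 + 6×15.999.

263.85 g/mol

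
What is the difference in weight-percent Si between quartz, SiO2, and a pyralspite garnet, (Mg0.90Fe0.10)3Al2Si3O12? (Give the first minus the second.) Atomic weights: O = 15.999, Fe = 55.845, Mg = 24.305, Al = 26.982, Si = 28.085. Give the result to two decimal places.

26.32 percentage points

Si in SiO2: molar mass 60.083 g/mol; 1×28.085 = 28.085 g → 46.74 wt%.
Si in (Mg0.90Fe0.10)3Al2Si3O12: molar mass 412.584 g/mol; 3×28.085 = 84.255 g → 20.42 wt%.
Difference = 46.74 − 20.42 = 26.32 percentage points.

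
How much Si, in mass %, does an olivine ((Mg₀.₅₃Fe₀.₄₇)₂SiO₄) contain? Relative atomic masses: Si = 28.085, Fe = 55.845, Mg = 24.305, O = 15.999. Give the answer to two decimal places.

Molar mass of (Mg₀.₅₃Fe₀.₄₇)₂SiO₄: 1.06·24.305 + 0.94·55.845 + 1·28.085 + 4·15.999 = 170.339 g/mol.
Mass of Si per formula unit: 1 × 28.085 = 28.085 g.
Weight fraction Si = 28.085 / 170.339 = 0.1649.

16.49 mass %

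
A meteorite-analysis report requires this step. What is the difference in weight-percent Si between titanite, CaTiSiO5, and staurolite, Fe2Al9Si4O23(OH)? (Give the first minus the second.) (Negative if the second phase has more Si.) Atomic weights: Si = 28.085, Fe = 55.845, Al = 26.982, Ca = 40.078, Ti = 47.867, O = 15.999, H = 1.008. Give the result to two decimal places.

1.14 percentage points

Si in CaTiSiO5: molar mass 196.025 g/mol; 1×28.085 = 28.085 g → 14.33 wt%.
Si in Fe2Al9Si4O23(OH): molar mass 851.852 g/mol; 4×28.085 = 112.340 g → 13.19 wt%.
Difference = 14.33 − 13.19 = 1.14 percentage points.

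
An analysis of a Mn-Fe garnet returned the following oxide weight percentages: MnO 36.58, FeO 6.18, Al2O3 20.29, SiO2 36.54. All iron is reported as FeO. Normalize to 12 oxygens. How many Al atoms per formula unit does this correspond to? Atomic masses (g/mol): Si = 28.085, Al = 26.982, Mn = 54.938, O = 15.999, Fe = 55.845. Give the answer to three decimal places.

1.978 Al apfu

36.58 wt% MnO ÷ 70.937 g/mol = 0.51567 mol, giving 0.51567 Mn and 0.51567 O.
6.18 wt% FeO ÷ 71.844 g/mol = 0.08602 mol, giving 0.08602 Fe and 0.08602 O.
20.29 wt% Al2O3 ÷ 101.961 g/mol = 0.19900 mol, giving 0.39800 Al and 0.59700 O.
36.54 wt% SiO2 ÷ 60.083 g/mol = 0.60816 mol, giving 0.60816 Si and 1.21632 O.
Oxygen sums to 2.41501; scaling by 12/2.41501 = 4.96892 puts the formula on 12 O.
Al: 0.39800 × 4.96892 = 1.978 atoms per formula unit.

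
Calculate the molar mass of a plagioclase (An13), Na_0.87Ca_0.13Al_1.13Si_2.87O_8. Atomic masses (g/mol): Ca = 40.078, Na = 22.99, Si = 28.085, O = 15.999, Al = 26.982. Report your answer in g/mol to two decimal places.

The formula mass is the sum 0.87*22.99 + 0.13*40.078 + 1.13*26.982 + 2.87*28.085 + 8*15.999.

264.30 g/mol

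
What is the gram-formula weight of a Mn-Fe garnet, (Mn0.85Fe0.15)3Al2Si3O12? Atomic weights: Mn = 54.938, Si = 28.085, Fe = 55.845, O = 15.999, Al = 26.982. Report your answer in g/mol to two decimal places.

495.43 g/mol

M = 2.55·54.938 + 0.45·55.845 + 2·26.982 + 3·28.085 + 12·15.999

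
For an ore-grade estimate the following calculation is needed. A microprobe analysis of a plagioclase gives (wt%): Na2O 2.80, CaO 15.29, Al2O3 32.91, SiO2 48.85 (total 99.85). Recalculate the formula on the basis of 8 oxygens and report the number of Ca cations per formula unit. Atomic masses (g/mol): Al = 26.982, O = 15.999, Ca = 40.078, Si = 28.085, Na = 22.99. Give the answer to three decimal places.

0.749 Ca apfu

2.80 wt% Na2O ÷ 61.979 g/mol = 0.04518 mol, giving 0.09036 Na and 0.04518 O.
15.29 wt% CaO ÷ 56.077 g/mol = 0.27266 mol, giving 0.27266 Ca and 0.27266 O.
32.91 wt% Al2O3 ÷ 101.961 g/mol = 0.32277 mol, giving 0.64554 Al and 0.96831 O.
48.85 wt% SiO2 ÷ 60.083 g/mol = 0.81304 mol, giving 0.81304 Si and 1.62608 O.
Oxygen sums to 2.91223; scaling by 8/2.91223 = 2.74704 puts the formula on 8 O.
Ca: 0.27266 × 2.74704 = 0.749 atoms per formula unit.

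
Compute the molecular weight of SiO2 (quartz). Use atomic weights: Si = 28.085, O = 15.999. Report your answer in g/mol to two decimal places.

Si: 1 × 28.085 = 28.0850
O: 2 × 15.999 = 31.9980
Summing the contributions gives the formula mass.

60.08 g/mol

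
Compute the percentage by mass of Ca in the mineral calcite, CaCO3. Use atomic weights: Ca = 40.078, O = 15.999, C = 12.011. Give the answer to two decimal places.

40.04 wt%

M(CaCO3) = 100.086 g/mol.
Ca contributes 1 × 40.078 = 40.078 g per mole.
40.078/100.086 = 0.4004 → 40.04%.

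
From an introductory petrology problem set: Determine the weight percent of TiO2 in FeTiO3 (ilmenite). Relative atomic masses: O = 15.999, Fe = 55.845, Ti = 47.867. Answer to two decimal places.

M(FeTiO3) = 151.709 g/mol; M(TiO2) = 79.865 g/mol.
Moles TiO2 per formula unit = 1 Ti ÷ 1 = 1.0000.
TiO2 fraction = (1.0000 × 79.865) / 151.709 = 79.865/151.709 = 0.5264.

52.64 wt%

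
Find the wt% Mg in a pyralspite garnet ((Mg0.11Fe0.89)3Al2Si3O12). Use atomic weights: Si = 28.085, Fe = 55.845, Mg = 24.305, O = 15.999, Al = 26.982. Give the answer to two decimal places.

1.65 weight percent

M((Mg0.11Fe0.89)3Al2Si3O12) = 487.334 g/mol.
Mg contributes 0.33 × 24.305 = 8.021 g per mole.
8.021/487.334 = 0.0165 → 1.65%.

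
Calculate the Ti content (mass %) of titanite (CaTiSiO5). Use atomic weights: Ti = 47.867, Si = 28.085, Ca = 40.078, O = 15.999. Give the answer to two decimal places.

Molar mass of CaTiSiO5: 1·40.078 + 1·47.867 + 1·28.085 + 5·15.999 = 196.025 g/mol.
Mass of Ti per formula unit: 1 × 47.867 = 47.867 g.
Weight fraction Ti = 47.867 / 196.025 = 0.2442.

24.42 mass %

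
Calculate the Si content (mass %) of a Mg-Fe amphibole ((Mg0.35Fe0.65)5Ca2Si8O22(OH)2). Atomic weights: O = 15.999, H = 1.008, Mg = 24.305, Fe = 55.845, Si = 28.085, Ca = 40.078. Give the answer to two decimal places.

24.56 mass %

Formula mass = 1.75·24.305 + 3.25·55.845 + 2·40.078 + 8·28.085 + 24·15.999 + 2·1.008 = 914.858 g/mol, of which 224.680 g is Si.
So Si makes up 224.680/914.858 = 0.2456 of the mass, i.e. 24.56%.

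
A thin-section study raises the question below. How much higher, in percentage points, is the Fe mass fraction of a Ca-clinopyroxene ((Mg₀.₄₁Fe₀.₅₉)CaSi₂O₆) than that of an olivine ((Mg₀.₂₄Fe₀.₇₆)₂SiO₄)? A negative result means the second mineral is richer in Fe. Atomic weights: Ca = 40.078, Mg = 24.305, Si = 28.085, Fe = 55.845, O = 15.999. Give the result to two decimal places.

Fe in (Mg₀.₄₁Fe₀.₅₉)CaSi₂O₆: molar mass 235.156 g/mol; 0.59×55.845 = 32.949 g → 14.01 wt%.
Fe in (Mg₀.₂₄Fe₀.₇₆)₂SiO₄: molar mass 188.632 g/mol; 1.52×55.845 = 84.884 g → 45.00 wt%.
Difference = 14.01 − 45.00 = -30.99 percentage points.

-30.99 percentage points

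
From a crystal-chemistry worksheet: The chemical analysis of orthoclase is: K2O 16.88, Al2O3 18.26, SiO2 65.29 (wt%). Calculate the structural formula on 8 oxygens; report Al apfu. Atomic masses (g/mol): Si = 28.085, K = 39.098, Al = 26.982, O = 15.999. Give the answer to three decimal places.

0.992 Al apfu

16.88 wt% K2O ÷ 94.195 g/mol = 0.17920 mol, giving 0.35840 K and 0.17920 O.
18.26 wt% Al2O3 ÷ 101.961 g/mol = 0.17909 mol, giving 0.35818 Al and 0.53727 O.
65.29 wt% SiO2 ÷ 60.083 g/mol = 1.08666 mol, giving 1.08666 Si and 2.17332 O.
Oxygen sums to 2.88979; scaling by 8/2.88979 = 2.76837 puts the formula on 8 O.
Al: 0.35818 × 2.76837 = 0.992 atoms per formula unit.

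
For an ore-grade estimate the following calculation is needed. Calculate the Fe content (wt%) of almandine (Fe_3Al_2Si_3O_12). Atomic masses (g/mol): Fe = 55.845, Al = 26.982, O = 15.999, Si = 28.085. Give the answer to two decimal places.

33.66 wt%

M(Fe_3Al_2Si_3O_12) = 497.742 g/mol.
Fe contributes 3 × 55.845 = 167.535 g per mole.
167.535/497.742 = 0.3366 → 33.66%.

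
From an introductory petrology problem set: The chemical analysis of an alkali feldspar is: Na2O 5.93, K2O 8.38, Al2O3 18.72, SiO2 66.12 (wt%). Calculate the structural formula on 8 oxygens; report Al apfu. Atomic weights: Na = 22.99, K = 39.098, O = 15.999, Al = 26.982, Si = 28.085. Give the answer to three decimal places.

1.000 Al apfu

Na2O: 5.93/61.979 = 0.09568 mol → 0.19136 mol Na, 0.09568 mol O.
K2O: 8.38/94.195 = 0.08896 mol → 0.17792 mol K, 0.08896 mol O.
Al2O3: 18.72/101.961 = 0.18360 mol → 0.36720 mol Al, 0.55080 mol O.
SiO2: 66.12/60.083 = 1.10048 mol → 1.10048 mol Si, 2.20096 mol O.
Total oxygen = 2.93640 mol. Normalization factor = 8/2.93640 = 2.72442.
Al per 8 O = 0.36720 × 2.72442 = 1.000.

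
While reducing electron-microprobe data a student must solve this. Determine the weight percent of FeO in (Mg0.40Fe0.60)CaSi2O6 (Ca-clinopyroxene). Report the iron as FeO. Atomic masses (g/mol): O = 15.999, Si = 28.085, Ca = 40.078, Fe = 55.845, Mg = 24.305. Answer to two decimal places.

Formula mass = 235.471 g/mol.
0.60 Fe → 0.6000 mol FeO per formula unit; M(FeO) = 71.844, so FeO mass = 43.106 g.
43.106/235.471 × 100 = 18.31 wt%.

18.31 wt%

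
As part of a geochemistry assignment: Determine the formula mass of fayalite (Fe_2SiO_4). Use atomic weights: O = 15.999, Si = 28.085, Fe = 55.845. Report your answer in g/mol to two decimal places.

203.77 g/mol

Fe: 2 × 55.845 = 111.6900
Si: 1 × 28.085 = 28.0850
O: 4 × 15.999 = 63.9960
Summing the contributions gives the formula mass.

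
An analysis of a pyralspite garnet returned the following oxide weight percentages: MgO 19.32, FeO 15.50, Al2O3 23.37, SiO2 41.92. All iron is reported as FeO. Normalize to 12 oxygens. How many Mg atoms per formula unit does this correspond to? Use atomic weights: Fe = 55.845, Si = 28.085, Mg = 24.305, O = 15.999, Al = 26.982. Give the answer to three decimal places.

MgO (M=40.304): mol = 0.47936; Mg = 0.47936, O = 0.47936.
FeO (M=71.844): mol = 0.21575; Fe = 0.21575, O = 0.21575.
Al2O3 (M=101.961): mol = 0.22921; Al = 0.45842, O = 0.68763.
SiO2 (M=60.083): mol = 0.69770; Si = 0.69770, O = 1.39540.
ΣO = 2.77814; factor = 12/ΣO = 4.31944.
Mg apfu = 0.47936 × 4.31944 = 2.071.

2.071 Mg apfu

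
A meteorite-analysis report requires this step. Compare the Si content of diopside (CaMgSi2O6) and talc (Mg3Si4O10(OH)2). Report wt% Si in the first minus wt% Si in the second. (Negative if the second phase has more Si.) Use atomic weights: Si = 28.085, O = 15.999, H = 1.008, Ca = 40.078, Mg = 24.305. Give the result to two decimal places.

First mineral: 56.170 g Si in 216.547 g formula = 25.94 wt% Si.
Second mineral: 112.340 g Si in 379.259 g formula = 29.62 wt% Si.
25.94% − 29.62% gives a difference of -3.68 percentage points.

-3.68 percentage points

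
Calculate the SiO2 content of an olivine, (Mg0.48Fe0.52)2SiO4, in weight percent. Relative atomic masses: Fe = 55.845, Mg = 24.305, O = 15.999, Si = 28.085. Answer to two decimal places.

34.63 wt%

M((Mg0.48Fe0.52)2SiO4) = 173.493 g/mol; M(SiO2) = 60.083 g/mol.
Moles SiO2 per formula unit = 1 Si ÷ 1 = 1.0000.
SiO2 fraction = (1.0000 × 60.083) / 173.493 = 60.083/173.493 = 0.3463.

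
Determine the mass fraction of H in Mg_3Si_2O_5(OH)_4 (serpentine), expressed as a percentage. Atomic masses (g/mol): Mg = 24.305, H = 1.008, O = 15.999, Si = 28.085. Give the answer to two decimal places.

Formula mass = 3·24.305 + 2·28.085 + 9·15.999 + 4·1.008 = 277.108 g/mol, of which 4.032 g is H.
So H makes up 4.032/277.108 = 0.0146 of the mass, i.e. 1.46%.

1.46 mass %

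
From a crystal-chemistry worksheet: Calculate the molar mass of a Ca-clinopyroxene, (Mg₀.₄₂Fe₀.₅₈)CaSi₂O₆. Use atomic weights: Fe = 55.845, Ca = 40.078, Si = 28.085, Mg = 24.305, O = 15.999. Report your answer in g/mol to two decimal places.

Mg: 0.42 × 24.305 = 10.2081
Fe: 0.58 × 55.845 = 32.3901
Ca: 1 × 40.078 = 40.0780
Si: 2 × 28.085 = 56.1700
O: 6 × 15.999 = 95.9940
Summing the contributions gives the formula mass.

234.84 g/mol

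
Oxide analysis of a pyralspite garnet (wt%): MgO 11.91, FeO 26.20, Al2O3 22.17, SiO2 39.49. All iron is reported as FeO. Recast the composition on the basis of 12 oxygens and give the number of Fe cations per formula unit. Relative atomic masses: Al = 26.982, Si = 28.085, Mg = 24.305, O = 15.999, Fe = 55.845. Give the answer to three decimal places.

1.666 Fe apfu

11.91 wt% MgO ÷ 40.304 g/mol = 0.29550 mol, giving 0.29550 Mg and 0.29550 O.
26.20 wt% FeO ÷ 71.844 g/mol = 0.36468 mol, giving 0.36468 Fe and 0.36468 O.
22.17 wt% Al2O3 ÷ 101.961 g/mol = 0.21744 mol, giving 0.43488 Al and 0.65232 O.
39.49 wt% SiO2 ÷ 60.083 g/mol = 0.65726 mol, giving 0.65726 Si and 1.31452 O.
Oxygen sums to 2.62702; scaling by 12/2.62702 = 4.56791 puts the formula on 12 O.
Fe: 0.36468 × 4.56791 = 1.666 atoms per formula unit.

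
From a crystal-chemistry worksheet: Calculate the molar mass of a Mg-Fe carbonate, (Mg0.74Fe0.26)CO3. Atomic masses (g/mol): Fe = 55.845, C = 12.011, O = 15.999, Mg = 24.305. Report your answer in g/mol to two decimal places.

Mg: 0.74 × 24.305 = 17.9857
Fe: 0.26 × 55.845 = 14.5197
C: 1 × 12.011 = 12.0110
O: 3 × 15.999 = 47.9970
Summing the contributions gives the formula mass.

92.51 g/mol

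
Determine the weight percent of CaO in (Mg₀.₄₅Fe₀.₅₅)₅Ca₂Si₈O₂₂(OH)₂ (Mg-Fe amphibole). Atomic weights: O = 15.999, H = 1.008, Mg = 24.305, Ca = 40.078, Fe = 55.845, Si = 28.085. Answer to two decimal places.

12.47 wt%

Molar mass of (Mg₀.₄₅Fe₀.₅₅)₅Ca₂Si₈O₂₂(OH)₂ = 2.25·24.305 + 2.75·55.845 + 2·40.078 + 8·28.085 + 24·15.999 + 2·1.008 = 899.088 g/mol.
Each formula unit contains 2 Ca, equivalent to 2/1 = 2.0000 mol CaO.
M(CaO) = 1×40.078 + 1×15.999 = 56.077 g/mol.
Mass of CaO per formula unit = 2.0000 × 56.077 = 112.154 g.
CaO wt% = 112.154 / 899.088 × 100 = 12.47%.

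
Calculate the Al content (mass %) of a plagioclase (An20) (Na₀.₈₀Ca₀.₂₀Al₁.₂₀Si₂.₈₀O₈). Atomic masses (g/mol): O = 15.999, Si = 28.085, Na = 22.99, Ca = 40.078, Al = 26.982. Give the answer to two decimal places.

12.20 mass %

Formula mass = 0.80·22.99 + 0.20·40.078 + 1.20·26.982 + 2.80·28.085 + 8·15.999 = 265.416 g/mol, of which 32.378 g is Al.
So Al makes up 32.378/265.416 = 0.1220 of the mass, i.e. 12.20%.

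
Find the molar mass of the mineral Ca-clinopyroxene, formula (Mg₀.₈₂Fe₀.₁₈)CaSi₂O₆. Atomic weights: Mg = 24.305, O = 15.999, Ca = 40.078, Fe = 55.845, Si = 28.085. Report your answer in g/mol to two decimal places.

The formula mass is the sum 0.82·24.305 + 0.18·55.845 + 1·40.078 + 2·28.085 + 6·15.999.

222.22 g/mol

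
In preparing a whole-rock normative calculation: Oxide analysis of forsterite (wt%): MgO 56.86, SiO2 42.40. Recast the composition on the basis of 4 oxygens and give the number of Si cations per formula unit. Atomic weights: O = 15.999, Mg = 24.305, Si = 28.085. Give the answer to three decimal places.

1.000 Si apfu

MgO: 56.86/40.304 = 1.41078 mol → 1.41078 mol Mg, 1.41078 mol O.
SiO2: 42.40/60.083 = 0.70569 mol → 0.70569 mol Si, 1.41138 mol O.
Total oxygen = 2.82216 mol. Normalization factor = 4/2.82216 = 1.41735.
Si per 4 O = 0.70569 × 1.41735 = 1.000.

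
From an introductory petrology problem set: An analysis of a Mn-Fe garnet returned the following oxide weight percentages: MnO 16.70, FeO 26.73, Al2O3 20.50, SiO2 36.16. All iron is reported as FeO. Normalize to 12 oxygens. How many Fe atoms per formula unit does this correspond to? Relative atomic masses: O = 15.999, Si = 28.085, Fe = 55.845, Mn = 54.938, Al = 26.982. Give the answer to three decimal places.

16.70 wt% MnO ÷ 70.937 g/mol = 0.23542 mol, giving 0.23542 Mn and 0.23542 O.
26.73 wt% FeO ÷ 71.844 g/mol = 0.37206 mol, giving 0.37206 Fe and 0.37206 O.
20.50 wt% Al2O3 ÷ 101.961 g/mol = 0.20106 mol, giving 0.40212 Al and 0.60318 O.
36.16 wt% SiO2 ÷ 60.083 g/mol = 0.60183 mol, giving 0.60183 Si and 1.20366 O.
Oxygen sums to 2.41432; scaling by 12/2.41432 = 4.97034 puts the formula on 12 O.
Fe: 0.37206 × 4.97034 = 1.849 atoms per formula unit.

1.849 Fe apfu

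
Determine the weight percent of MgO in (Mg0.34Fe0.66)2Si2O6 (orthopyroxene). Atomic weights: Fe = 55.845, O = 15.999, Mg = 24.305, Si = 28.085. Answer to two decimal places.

Molar mass of (Mg0.34Fe0.66)2Si2O6 = 0.68·24.305 + 1.32·55.845 + 2·28.085 + 6·15.999 = 242.407 g/mol.
Each formula unit contains 0.68 Mg, equivalent to 0.68/1 = 0.6800 mol MgO.
M(MgO) = 1×24.305 + 1×15.999 = 40.304 g/mol.
Mass of MgO per formula unit = 0.6800 × 40.304 = 27.407 g.
MgO wt% = 27.407 / 242.407 × 100 = 11.31%.

11.31 wt%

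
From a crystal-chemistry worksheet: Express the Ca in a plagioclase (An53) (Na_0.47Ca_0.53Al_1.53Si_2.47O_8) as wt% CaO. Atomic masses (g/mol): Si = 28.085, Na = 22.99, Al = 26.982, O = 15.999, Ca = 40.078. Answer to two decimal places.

Molar mass of Na_0.47Ca_0.53Al_1.53Si_2.47O_8 = 0.47*22.99 + 0.53*40.078 + 1.53*26.982 + 2.47*28.085 + 8*15.999 = 270.691 g/mol.
Each formula unit contains 0.53 Ca, equivalent to 0.53/1 = 0.5300 mol CaO.
M(CaO) = 1×40.078 + 1×15.999 = 56.077 g/mol.
Mass of CaO per formula unit = 0.5300 × 56.077 = 29.721 g.
CaO wt% = 29.721 / 270.691 × 100 = 10.98%.

10.98 wt%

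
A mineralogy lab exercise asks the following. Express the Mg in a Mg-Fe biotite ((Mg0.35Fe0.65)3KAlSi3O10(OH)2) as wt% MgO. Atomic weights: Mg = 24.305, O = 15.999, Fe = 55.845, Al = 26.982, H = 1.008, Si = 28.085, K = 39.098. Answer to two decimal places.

Formula mass = 478.757 g/mol.
1.05 Mg → 1.0500 mol MgO per formula unit; M(MgO) = 40.304, so MgO mass = 42.319 g.
42.319/478.757 × 100 = 8.84 wt%.

8.84 wt%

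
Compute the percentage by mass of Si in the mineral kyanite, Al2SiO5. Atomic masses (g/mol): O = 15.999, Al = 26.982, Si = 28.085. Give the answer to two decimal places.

17.33 weight percent

M(Al2SiO5) = 162.044 g/mol.
Si contributes 1 × 28.085 = 28.085 g per mole.
28.085/162.044 = 0.1733 → 17.33%.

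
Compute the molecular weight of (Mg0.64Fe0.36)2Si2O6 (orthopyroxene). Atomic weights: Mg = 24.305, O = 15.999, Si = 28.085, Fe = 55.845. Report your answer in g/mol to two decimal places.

M = 1.28×24.305 + 0.72×55.845 + 2×28.085 + 6×15.999

223.48 g/mol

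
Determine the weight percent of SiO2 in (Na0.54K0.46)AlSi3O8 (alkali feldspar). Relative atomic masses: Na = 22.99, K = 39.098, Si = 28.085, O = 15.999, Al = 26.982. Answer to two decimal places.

66.85 wt%

Molar mass of (Na0.54K0.46)AlSi3O8 = 0.54*22.99 + 0.46*39.098 + 1*26.982 + 3*28.085 + 8*15.999 = 269.629 g/mol.
Each formula unit contains 3 Si, equivalent to 3/1 = 3.0000 mol SiO2.
M(SiO2) = 1×28.085 + 2×15.999 = 60.083 g/mol.
Mass of SiO2 per formula unit = 3.0000 × 60.083 = 180.249 g.
SiO2 wt% = 180.249 / 269.629 × 100 = 66.85%.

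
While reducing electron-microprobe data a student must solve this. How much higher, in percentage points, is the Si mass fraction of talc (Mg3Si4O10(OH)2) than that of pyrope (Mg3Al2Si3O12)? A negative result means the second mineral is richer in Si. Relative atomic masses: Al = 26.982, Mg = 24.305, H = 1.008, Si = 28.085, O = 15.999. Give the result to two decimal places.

M(Mg3Si4O10(OH)2) = 379.259 g/mol, so wt% Si = 112.340/379.259 × 100 = 29.62%.
M(Mg3Al2Si3O12) = 403.122 g/mol, so wt% Si = 84.255/403.122 × 100 = 20.90%.
29.62 − 20.90 = 8.72 pp.

8.72 percentage points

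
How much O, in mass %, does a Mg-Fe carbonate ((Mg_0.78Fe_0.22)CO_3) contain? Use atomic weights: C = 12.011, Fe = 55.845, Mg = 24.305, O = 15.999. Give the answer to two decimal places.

M((Mg_0.78Fe_0.22)CO_3) = 91.252 g/mol.
O contributes 3 × 15.999 = 47.997 g per mole.
47.997/91.252 = 0.5260 → 52.60%.

52.60 mass %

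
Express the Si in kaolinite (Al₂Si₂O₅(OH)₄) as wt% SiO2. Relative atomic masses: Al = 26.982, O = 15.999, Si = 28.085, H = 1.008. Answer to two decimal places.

46.55 wt%

Molar mass of Al₂Si₂O₅(OH)₄ = 2×26.982 + 2×28.085 + 9×15.999 + 4×1.008 = 258.157 g/mol.
Each formula unit contains 2 Si, equivalent to 2/1 = 2.0000 mol SiO2.
M(SiO2) = 1×28.085 + 2×15.999 = 60.083 g/mol.
Mass of SiO2 per formula unit = 2.0000 × 60.083 = 120.166 g.
SiO2 wt% = 120.166 / 258.157 × 100 = 46.55%.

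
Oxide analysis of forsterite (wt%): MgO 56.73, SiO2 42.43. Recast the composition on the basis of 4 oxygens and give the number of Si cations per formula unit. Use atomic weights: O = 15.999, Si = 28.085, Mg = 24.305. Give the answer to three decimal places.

1.002 Si apfu

56.73 wt% MgO ÷ 40.304 g/mol = 1.40755 mol, giving 1.40755 Mg and 1.40755 O.
42.43 wt% SiO2 ÷ 60.083 g/mol = 0.70619 mol, giving 0.70619 Si and 1.41238 O.
Oxygen sums to 2.81993; scaling by 4/2.81993 = 1.41847 puts the formula on 4 O.
Si: 0.70619 × 1.41847 = 1.002 atoms per formula unit.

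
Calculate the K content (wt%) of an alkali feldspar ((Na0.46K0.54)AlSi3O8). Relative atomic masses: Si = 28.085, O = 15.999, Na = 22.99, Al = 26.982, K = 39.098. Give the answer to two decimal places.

Molar mass of (Na0.46K0.54)AlSi3O8: 0.46·22.99 + 0.54·39.098 + 1·26.982 + 3·28.085 + 8·15.999 = 270.917 g/mol.
Mass of K per formula unit: 0.54 × 39.098 = 21.113 g.
Weight fraction K = 21.113 / 270.917 = 0.0779.

7.79 wt%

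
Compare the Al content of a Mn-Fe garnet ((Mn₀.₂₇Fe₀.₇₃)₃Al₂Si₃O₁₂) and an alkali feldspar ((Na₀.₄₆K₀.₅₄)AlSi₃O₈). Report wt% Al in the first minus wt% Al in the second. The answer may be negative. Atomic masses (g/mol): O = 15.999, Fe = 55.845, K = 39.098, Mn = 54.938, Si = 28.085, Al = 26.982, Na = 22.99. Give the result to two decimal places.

0.90 percentage points

Al in (Mn₀.₂₇Fe₀.₇₃)₃Al₂Si₃O₁₂: molar mass 497.007 g/mol; 2×26.982 = 53.964 g → 10.86 wt%.
Al in (Na₀.₄₆K₀.₅₄)AlSi₃O₈: molar mass 270.917 g/mol; 1×26.982 = 26.982 g → 9.96 wt%.
Difference = 10.86 − 9.96 = 0.90 percentage points.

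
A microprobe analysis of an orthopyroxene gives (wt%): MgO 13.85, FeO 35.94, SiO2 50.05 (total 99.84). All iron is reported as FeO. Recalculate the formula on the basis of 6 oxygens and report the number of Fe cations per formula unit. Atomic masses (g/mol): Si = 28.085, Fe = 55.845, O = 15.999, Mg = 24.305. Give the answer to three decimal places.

1.196 Fe apfu

MgO (M=40.304): mol = 0.34364; Mg = 0.34364, O = 0.34364.
FeO (M=71.844): mol = 0.50025; Fe = 0.50025, O = 0.50025.
SiO2 (M=60.083): mol = 0.83301; Si = 0.83301, O = 1.66602.
ΣO = 2.50991; factor = 6/ΣO = 2.39052.
Fe apfu = 0.50025 × 2.39052 = 1.196.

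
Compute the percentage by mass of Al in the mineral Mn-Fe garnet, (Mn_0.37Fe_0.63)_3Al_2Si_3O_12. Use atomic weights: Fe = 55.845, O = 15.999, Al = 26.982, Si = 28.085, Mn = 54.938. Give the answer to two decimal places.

Formula mass = 1.11*54.938 + 1.89*55.845 + 2*26.982 + 3*28.085 + 12*15.999 = 496.735 g/mol, of which 53.964 g is Al.
So Al makes up 53.964/496.735 = 0.1086 of the mass, i.e. 10.86%.

10.86 mass %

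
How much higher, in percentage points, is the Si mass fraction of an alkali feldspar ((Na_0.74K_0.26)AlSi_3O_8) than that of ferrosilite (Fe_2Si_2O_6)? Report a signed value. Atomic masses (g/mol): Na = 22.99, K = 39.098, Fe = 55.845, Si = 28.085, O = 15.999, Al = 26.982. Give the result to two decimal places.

Si in (Na_0.74K_0.26)AlSi_3O_8: molar mass 266.407 g/mol; 3×28.085 = 84.255 g → 31.63 wt%.
Si in Fe_2Si_2O_6: molar mass 263.854 g/mol; 2×28.085 = 56.170 g → 21.29 wt%.
Difference = 31.63 − 21.29 = 10.34 percentage points.

10.34 percentage points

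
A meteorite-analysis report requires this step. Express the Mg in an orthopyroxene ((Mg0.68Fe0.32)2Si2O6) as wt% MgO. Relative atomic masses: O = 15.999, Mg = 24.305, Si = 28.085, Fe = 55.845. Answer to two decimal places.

24.81 wt%

Formula mass = 220.960 g/mol.
1.36 Mg → 1.3600 mol MgO per formula unit; M(MgO) = 40.304, so MgO mass = 54.813 g.
54.813/220.960 × 100 = 24.81 wt%.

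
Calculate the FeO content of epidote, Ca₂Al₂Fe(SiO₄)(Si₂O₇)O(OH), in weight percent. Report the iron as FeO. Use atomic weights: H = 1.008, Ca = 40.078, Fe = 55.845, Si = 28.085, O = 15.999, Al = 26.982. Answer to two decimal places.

14.87 wt%

Molar mass of Ca₂Al₂Fe(SiO₄)(Si₂O₇)O(OH) = 2×40.078 + 2×26.982 + 1×55.845 + 3×28.085 + 13×15.999 + 1×1.008 = 483.215 g/mol.
Each formula unit contains 1 Fe, equivalent to 1/1 = 1.0000 mol FeO.
M(FeO) = 1×55.845 + 1×15.999 = 71.844 g/mol.
Mass of FeO per formula unit = 1.0000 × 71.844 = 71.844 g.
FeO wt% = 71.844 / 483.215 × 100 = 14.87%.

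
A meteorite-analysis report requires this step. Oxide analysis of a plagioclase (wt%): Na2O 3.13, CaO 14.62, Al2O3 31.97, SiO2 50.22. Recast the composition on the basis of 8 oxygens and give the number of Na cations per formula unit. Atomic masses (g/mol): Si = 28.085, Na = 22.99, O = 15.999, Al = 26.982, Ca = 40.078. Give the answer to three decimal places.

3.13 wt% Na2O ÷ 61.979 g/mol = 0.05050 mol, giving 0.10100 Na and 0.05050 O.
14.62 wt% CaO ÷ 56.077 g/mol = 0.26071 mol, giving 0.26071 Ca and 0.26071 O.
31.97 wt% Al2O3 ÷ 101.961 g/mol = 0.31355 mol, giving 0.62710 Al and 0.94065 O.
50.22 wt% SiO2 ÷ 60.083 g/mol = 0.83584 mol, giving 0.83584 Si and 1.67168 O.
Oxygen sums to 2.92354; scaling by 8/2.92354 = 2.73641 puts the formula on 8 O.
Na: 0.10100 × 2.73641 = 0.276 atoms per formula unit.

0.276 Na apfu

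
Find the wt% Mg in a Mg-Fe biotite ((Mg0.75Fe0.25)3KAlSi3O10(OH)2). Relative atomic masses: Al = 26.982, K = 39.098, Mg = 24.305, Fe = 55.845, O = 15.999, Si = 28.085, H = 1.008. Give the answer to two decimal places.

12.40 mass %

M((Mg0.75Fe0.25)3KAlSi3O10(OH)2) = 440.909 g/mol.
Mg contributes 2.25 × 24.305 = 54.686 g per mole.
54.686/440.909 = 0.1240 → 12.40%.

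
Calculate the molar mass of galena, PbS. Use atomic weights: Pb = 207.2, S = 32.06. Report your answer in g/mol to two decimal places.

239.26 g/mol

The formula mass is the sum 1·207.2 + 1·32.06.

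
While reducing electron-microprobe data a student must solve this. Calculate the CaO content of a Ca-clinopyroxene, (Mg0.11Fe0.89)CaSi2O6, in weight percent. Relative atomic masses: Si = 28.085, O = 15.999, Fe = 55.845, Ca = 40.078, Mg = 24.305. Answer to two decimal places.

Formula mass = 244.618 g/mol.
1 Ca → 1.0000 mol CaO per formula unit; M(CaO) = 56.077, so CaO mass = 56.077 g.
56.077/244.618 × 100 = 22.92 wt%.

22.92 wt%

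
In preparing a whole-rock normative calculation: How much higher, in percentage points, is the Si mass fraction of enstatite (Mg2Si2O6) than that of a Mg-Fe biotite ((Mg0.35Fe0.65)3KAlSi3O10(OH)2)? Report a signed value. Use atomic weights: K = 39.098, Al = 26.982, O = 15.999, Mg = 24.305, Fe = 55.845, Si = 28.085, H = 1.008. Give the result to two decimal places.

Si in Mg2Si2O6: molar mass 200.774 g/mol; 2×28.085 = 56.170 g → 27.98 wt%.
Si in (Mg0.35Fe0.65)3KAlSi3O10(OH)2: molar mass 478.757 g/mol; 3×28.085 = 84.255 g → 17.60 wt%.
Difference = 27.98 − 17.60 = 10.38 percentage points.

10.38 percentage points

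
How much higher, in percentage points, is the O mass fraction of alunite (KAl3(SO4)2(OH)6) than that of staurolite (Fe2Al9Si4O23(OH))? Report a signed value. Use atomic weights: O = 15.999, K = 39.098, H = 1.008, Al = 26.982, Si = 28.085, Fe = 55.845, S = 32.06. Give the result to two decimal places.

9.00 percentage points

M(KAl3(SO4)2(OH)6) = 414.198 g/mol, so wt% O = 223.986/414.198 × 100 = 54.08%.
M(Fe2Al9Si4O23(OH)) = 851.852 g/mol, so wt% O = 383.976/851.852 × 100 = 45.08%.
54.08 − 45.08 = 9.00 pp.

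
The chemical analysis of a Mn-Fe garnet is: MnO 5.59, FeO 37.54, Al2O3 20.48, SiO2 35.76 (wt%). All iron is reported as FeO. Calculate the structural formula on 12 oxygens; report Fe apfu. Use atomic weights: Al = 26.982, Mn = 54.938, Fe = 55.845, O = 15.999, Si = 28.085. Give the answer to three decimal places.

2.619 Fe apfu

5.59 wt% MnO ÷ 70.937 g/mol = 0.07880 mol, giving 0.07880 Mn and 0.07880 O.
37.54 wt% FeO ÷ 71.844 g/mol = 0.52252 mol, giving 0.52252 Fe and 0.52252 O.
20.48 wt% Al2O3 ÷ 101.961 g/mol = 0.20086 mol, giving 0.40172 Al and 0.60258 O.
35.76 wt% SiO2 ÷ 60.083 g/mol = 0.59518 mol, giving 0.59518 Si and 1.19036 O.
Oxygen sums to 2.39426; scaling by 12/2.39426 = 5.01199 puts the formula on 12 O.
Fe: 0.52252 × 5.01199 = 2.619 atoms per formula unit.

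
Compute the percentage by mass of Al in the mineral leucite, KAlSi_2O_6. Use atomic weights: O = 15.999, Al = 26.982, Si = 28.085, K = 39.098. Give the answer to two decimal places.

Molar mass of KAlSi_2O_6: 1*39.098 + 1*26.982 + 2*28.085 + 6*15.999 = 218.244 g/mol.
Mass of Al per formula unit: 1 × 26.982 = 26.982 g.
Weight fraction Al = 26.982 / 218.244 = 0.1236.

12.36 mass %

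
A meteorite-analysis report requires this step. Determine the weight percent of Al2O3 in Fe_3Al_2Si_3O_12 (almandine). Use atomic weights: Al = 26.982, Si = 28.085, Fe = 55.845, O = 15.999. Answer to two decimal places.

Molar mass of Fe_3Al_2Si_3O_12 = 3*55.845 + 2*26.982 + 3*28.085 + 12*15.999 = 497.742 g/mol.
Each formula unit contains 2 Al, equivalent to 2/2 = 1.0000 mol Al2O3.
M(Al2O3) = 2×26.982 + 3×15.999 = 101.961 g/mol.
Mass of Al2O3 per formula unit = 1.0000 × 101.961 = 101.961 g.
Al2O3 wt% = 101.961 / 497.742 × 100 = 20.48%.

20.48 wt%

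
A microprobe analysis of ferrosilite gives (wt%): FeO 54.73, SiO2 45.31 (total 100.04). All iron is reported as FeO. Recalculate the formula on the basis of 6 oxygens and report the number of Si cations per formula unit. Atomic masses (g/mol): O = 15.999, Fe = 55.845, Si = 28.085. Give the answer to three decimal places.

1.993 Si apfu

FeO (M=71.844): mol = 0.76179; Fe = 0.76179, O = 0.76179.
SiO2 (M=60.083): mol = 0.75412; Si = 0.75412, O = 1.50824.
ΣO = 2.27003; factor = 6/ΣO = 2.64314.
Si apfu = 0.75412 × 2.64314 = 1.993.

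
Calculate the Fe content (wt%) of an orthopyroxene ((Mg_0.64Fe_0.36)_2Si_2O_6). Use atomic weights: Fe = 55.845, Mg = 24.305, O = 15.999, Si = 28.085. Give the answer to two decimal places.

M((Mg_0.64Fe_0.36)_2Si_2O_6) = 223.483 g/mol.
Fe contributes 0.72 × 55.845 = 40.208 g per mole.
40.208/223.483 = 0.1799 → 17.99%.

17.99 wt%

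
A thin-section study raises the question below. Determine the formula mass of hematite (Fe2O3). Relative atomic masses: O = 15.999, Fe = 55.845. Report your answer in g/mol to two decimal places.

M = 2(55.845) + 3(15.999)

159.69 g/mol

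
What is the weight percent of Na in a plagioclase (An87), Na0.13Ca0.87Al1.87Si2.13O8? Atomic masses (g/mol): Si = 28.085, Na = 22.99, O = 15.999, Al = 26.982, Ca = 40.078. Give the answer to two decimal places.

1.08 weight percent

Formula mass = 0.13×22.99 + 0.87×40.078 + 1.87×26.982 + 2.13×28.085 + 8×15.999 = 276.126 g/mol, of which 2.989 g is Na.
So Na makes up 2.989/276.126 = 0.0108 of the mass, i.e. 1.08%.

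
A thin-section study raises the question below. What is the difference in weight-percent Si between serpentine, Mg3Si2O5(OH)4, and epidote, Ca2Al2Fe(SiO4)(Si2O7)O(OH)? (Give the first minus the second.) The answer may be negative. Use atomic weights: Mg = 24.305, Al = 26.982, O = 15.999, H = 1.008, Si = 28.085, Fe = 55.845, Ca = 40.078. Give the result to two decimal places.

2.83 percentage points

First mineral: 56.170 g Si in 277.108 g formula = 20.27 wt% Si.
Second mineral: 84.255 g Si in 483.215 g formula = 17.44 wt% Si.
20.27% − 17.44% gives a difference of 2.83 percentage points.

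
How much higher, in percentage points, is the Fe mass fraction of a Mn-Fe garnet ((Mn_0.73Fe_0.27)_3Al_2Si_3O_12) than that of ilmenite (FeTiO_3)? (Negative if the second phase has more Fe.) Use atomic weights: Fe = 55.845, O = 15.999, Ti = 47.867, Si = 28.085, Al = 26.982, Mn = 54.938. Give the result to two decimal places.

Fe in (Mn_0.73Fe_0.27)_3Al_2Si_3O_12: molar mass 495.756 g/mol; 0.81×55.845 = 45.234 g → 9.12 wt%.
Fe in FeTiO_3: molar mass 151.709 g/mol; 1×55.845 = 55.845 g → 36.81 wt%.
Difference = 9.12 − 36.81 = -27.69 percentage points.

-27.69 percentage points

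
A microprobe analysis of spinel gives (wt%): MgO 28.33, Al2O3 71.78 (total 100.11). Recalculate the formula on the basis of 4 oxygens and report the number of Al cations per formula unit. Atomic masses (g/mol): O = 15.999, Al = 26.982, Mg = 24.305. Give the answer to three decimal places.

MgO: 28.33/40.304 = 0.70291 mol → 0.70291 mol Mg, 0.70291 mol O.
Al2O3: 71.78/101.961 = 0.70399 mol → 1.40798 mol Al, 2.11197 mol O.
Total oxygen = 2.81488 mol. Normalization factor = 4/2.81488 = 1.42102.
Al per 4 O = 1.40798 × 1.42102 = 2.001.

2.001 Al apfu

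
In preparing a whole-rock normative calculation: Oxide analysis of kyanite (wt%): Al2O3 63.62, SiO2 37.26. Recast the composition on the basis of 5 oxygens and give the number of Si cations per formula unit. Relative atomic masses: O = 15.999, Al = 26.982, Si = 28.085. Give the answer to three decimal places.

0.996 Si apfu

Al2O3 (M=101.961): mol = 0.62396; Al = 1.24792, O = 1.87188.
SiO2 (M=60.083): mol = 0.62014; Si = 0.62014, O = 1.24028.
ΣO = 3.11216; factor = 5/ΣO = 1.60660.
Si apfu = 0.62014 × 1.60660 = 0.996.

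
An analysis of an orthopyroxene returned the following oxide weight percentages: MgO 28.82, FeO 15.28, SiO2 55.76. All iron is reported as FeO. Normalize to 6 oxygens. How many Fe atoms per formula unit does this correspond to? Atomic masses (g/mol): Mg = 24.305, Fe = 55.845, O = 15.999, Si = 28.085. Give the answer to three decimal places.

0.458 Fe apfu

MgO (M=40.304): mol = 0.71507; Mg = 0.71507, O = 0.71507.
FeO (M=71.844): mol = 0.21268; Fe = 0.21268, O = 0.21268.
SiO2 (M=60.083): mol = 0.92805; Si = 0.92805, O = 1.85610.
ΣO = 2.78385; factor = 6/ΣO = 2.15529.
Fe apfu = 0.21268 × 2.15529 = 0.458.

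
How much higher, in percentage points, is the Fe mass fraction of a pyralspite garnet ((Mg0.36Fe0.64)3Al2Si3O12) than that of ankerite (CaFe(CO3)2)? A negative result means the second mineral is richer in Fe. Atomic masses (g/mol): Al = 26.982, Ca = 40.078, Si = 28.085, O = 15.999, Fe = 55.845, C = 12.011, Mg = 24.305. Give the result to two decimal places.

-2.74 percentage points

First mineral: 107.222 g Fe in 463.679 g formula = 23.12 wt% Fe.
Second mineral: 55.845 g Fe in 215.939 g formula = 25.86 wt% Fe.
23.12% − 25.86% gives a difference of -2.74 percentage points.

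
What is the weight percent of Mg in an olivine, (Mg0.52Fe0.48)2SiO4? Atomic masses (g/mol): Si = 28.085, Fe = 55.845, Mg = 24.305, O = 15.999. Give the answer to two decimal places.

M((Mg0.52Fe0.48)2SiO4) = 170.969 g/mol.
Mg contributes 1.04 × 24.305 = 25.277 g per mole.
25.277/170.969 = 0.1478 → 14.78%.

14.78 weight percent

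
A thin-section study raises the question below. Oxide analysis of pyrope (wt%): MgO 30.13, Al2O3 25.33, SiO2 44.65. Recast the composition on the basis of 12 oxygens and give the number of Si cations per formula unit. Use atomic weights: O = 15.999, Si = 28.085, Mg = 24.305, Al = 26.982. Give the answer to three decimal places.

30.13 wt% MgO ÷ 40.304 g/mol = 0.74757 mol, giving 0.74757 Mg and 0.74757 O.
25.33 wt% Al2O3 ÷ 101.961 g/mol = 0.24843 mol, giving 0.49686 Al and 0.74529 O.
44.65 wt% SiO2 ÷ 60.083 g/mol = 0.74314 mol, giving 0.74314 Si and 1.48628 O.
Oxygen sums to 2.97914; scaling by 12/2.97914 = 4.02801 puts the formula on 12 O.
Si: 0.74314 × 4.02801 = 2.993 atoms per formula unit.

2.993 Si apfu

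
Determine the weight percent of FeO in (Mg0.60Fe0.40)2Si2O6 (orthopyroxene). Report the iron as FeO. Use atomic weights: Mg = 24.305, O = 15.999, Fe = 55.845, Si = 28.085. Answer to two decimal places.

Molar mass of (Mg0.60Fe0.40)2Si2O6 = 1.20×24.305 + 0.80×55.845 + 2×28.085 + 6×15.999 = 226.006 g/mol.
Each formula unit contains 0.80 Fe, equivalent to 0.80/1 = 0.8000 mol FeO.
M(FeO) = 1×55.845 + 1×15.999 = 71.844 g/mol.
Mass of FeO per formula unit = 0.8000 × 71.844 = 57.475 g.
FeO wt% = 57.475 / 226.006 × 100 = 25.43%.

25.43 wt%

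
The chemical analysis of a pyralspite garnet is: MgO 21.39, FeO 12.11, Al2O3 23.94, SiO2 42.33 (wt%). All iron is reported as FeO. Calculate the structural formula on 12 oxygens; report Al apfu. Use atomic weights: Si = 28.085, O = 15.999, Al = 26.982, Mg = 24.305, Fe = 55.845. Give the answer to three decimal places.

2.003 Al apfu

21.39 wt% MgO ÷ 40.304 g/mol = 0.53072 mol, giving 0.53072 Mg and 0.53072 O.
12.11 wt% FeO ÷ 71.844 g/mol = 0.16856 mol, giving 0.16856 Fe and 0.16856 O.
23.94 wt% Al2O3 ÷ 101.961 g/mol = 0.23480 mol, giving 0.46960 Al and 0.70440 O.
42.33 wt% SiO2 ÷ 60.083 g/mol = 0.70453 mol, giving 0.70453 Si and 1.40906 O.
Oxygen sums to 2.81274; scaling by 12/2.81274 = 4.26630 puts the formula on 12 O.
Al: 0.46960 × 4.26630 = 2.003 atoms per formula unit.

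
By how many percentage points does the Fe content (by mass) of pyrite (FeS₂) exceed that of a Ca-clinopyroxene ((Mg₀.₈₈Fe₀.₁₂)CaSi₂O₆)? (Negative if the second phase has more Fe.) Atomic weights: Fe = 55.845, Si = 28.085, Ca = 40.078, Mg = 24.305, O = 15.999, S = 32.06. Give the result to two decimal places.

M(FeS₂) = 119.965 g/mol, so wt% Fe = 55.845/119.965 × 100 = 46.55%.
M((Mg₀.₈₈Fe₀.₁₂)CaSi₂O₆) = 220.332 g/mol, so wt% Fe = 6.701/220.332 × 100 = 3.04%.
46.55 − 3.04 = 43.51 pp.

43.51 percentage points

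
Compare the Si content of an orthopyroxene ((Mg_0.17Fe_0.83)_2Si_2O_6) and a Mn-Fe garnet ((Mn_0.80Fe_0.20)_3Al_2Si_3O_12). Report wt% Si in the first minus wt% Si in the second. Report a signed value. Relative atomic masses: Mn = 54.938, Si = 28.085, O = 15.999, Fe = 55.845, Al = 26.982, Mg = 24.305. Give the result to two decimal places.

5.19 percentage points

First mineral: 56.170 g Si in 253.130 g formula = 22.19 wt% Si.
Second mineral: 84.255 g Si in 495.565 g formula = 17.00 wt% Si.
22.19% − 17.00% gives a difference of 5.19 percentage points.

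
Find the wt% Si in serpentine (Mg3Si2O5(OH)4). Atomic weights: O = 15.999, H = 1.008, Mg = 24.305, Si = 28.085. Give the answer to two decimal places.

20.27 weight percent

M(Mg3Si2O5(OH)4) = 277.108 g/mol.
Si contributes 2 × 28.085 = 56.170 g per mole.
56.170/277.108 = 0.2027 → 20.27%.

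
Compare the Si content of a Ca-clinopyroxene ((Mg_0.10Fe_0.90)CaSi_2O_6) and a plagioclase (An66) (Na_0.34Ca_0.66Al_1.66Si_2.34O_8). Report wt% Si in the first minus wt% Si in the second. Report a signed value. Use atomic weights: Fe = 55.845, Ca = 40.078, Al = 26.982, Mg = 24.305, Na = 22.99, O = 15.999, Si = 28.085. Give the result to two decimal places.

Si in (Mg_0.10Fe_0.90)CaSi_2O_6: molar mass 244.933 g/mol; 2×28.085 = 56.170 g → 22.93 wt%.
Si in Na_0.34Ca_0.66Al_1.66Si_2.34O_8: molar mass 272.769 g/mol; 2.34×28.085 = 65.719 g → 24.09 wt%.
Difference = 22.93 − 24.09 = -1.16 percentage points.

-1.16 percentage points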